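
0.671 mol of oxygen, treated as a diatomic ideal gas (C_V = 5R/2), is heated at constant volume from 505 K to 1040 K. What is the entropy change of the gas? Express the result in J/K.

ΔS = 10.1 J/K

At constant volume, ΔS = nC_V ln(T₂/T₁) with C_V = 5R/2 = 20.79 J mol⁻¹ K⁻¹.
ΔS = 0.671 × 20.79 × ln(1040/505) = 10.1 J/K.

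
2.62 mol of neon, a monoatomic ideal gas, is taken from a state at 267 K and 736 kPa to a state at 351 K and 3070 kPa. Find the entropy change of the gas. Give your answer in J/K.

ΔS = -16.2 J/K

ΔS = nC_p ln(T₂/T₁) − nR ln(P₂/P₁), with C_p = 5R/2 = 20.79 J mol⁻¹ K⁻¹ for a monoatomic ideal gas.
ΔS = 2.62 × [20.79 × ln(351/267) − 8.314 × ln(3070/736)] = -16.2 J/K.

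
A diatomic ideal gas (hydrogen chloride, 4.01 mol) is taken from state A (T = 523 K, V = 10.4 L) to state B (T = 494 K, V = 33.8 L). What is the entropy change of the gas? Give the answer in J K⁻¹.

Entropy is a state function: ΔS = nC_V ln(T₂/T₁) + nR ln(V₂/V₁), with C_V = 5R/2 = 20.79 J mol⁻¹ K⁻¹ for a diatomic ideal gas.
ΔS = 4.01 × [20.79 × ln(494/523) + 8.314 × ln(33.8/10.4)] = 34.5 J/K.

ΔS = 34.5 J/K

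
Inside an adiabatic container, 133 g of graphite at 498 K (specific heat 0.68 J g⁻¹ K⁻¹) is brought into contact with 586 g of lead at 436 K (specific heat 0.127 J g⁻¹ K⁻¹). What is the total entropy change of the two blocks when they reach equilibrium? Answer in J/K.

ΔS_total = 0.359 J/K

Energy balance: T_f = (m₁c₁T₁ + m₂c₂T₂)/(m₁c₁ + m₂c₂) = 470.01 K.
ΔS₁ = m₁c₁ ln(T_f/T₁) = 90.44 × ln(470.01/498) = -5.231 J/K.
ΔS₂ = m₂c₂ ln(T_f/T₂) = 74.422 × ln(470.01/436) = 5.59 J/K.
ΔS_total = -5.231 + 5.59 = 0.359 J/K.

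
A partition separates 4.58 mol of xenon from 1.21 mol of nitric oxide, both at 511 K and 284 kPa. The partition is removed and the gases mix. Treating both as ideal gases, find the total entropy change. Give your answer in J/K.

ΔS_mix = 24.7 J/K

Mole fractions: x_A = 4.58/5.79 = 0.791, x_B = 0.209.
ΔS_mix = −R(n_A ln x_A + n_B ln x_B) = −8.314 × (4.58 ln 0.791 + 1.21 ln 0.209) = 24.7 J/K.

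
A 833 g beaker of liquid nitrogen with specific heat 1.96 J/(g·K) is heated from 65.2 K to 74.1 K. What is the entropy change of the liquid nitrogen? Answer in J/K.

ΔS = ∫dQ_rev/T = m c ln(T₂/T₁) = 833 × 1.96 × ln(74.1/65.2) = 209 J/K.

ΔS = 209 J/K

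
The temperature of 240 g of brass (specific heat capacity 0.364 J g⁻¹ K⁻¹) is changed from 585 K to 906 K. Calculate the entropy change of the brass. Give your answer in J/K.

ΔS = 38.2 J/K

ΔS = ∫dQ_rev/T = m c ln(T₂/T₁) = 240 × 0.364 × ln(906/585) = 38.2 J/K.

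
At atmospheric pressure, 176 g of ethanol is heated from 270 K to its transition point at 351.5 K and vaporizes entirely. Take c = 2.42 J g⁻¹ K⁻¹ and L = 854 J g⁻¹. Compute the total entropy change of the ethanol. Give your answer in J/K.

ΔS = 540 J/K

Warming step: ΔS₁ = m c ln(T_tr/T_i) = 176 × 2.42 × ln(351.5/270) = 112.4 J/K.
Phase change: ΔS₂ = +mL/T_tr = 176 × 854 / 351.5 = 427.6 J/K.
ΔS_total = (112.4) + (427.6) = 540 J/K.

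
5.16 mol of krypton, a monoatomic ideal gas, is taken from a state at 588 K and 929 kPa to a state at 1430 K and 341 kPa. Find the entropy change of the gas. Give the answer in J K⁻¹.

ΔS = 138 J/K

ΔS = nC_p ln(T₂/T₁) − nR ln(P₂/P₁), with C_p = 5R/2 = 20.79 J mol⁻¹ K⁻¹ for a monoatomic ideal gas.
ΔS = 5.16 × [20.79 × ln(1430/588) − 8.314 × ln(341/929)] = 138 J/K.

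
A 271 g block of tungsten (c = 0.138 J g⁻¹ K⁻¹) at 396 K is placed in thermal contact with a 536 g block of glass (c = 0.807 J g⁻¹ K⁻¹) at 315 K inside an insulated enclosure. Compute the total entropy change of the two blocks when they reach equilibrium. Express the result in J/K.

Energy balance: T_f = (m₁c₁T₁ + m₂c₂T₂)/(m₁c₁ + m₂c₂) = 321.45 K.
ΔS₁ = m₁c₁ ln(T_f/T₁) = 37.398 × ln(321.45/396) = -7.801 J/K.
ΔS₂ = m₂c₂ ln(T_f/T₂) = 432.552 × ln(321.45/315) = 8.762 J/K.
ΔS_total = -7.801 + 8.762 = 0.961 J/K.

ΔS_total = 0.961 J/K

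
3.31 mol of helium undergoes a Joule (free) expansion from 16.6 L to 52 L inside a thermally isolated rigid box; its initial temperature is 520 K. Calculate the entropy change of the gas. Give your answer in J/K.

No heat is exchanged and no work is done, so the ideal-gas temperature stays constant.
Entropy is a state function; using a reversible isothermal path, ΔS_gas = nR ln(V₂/V₁) = 3.31 × 8.314 × ln(52/16.6) = 31.4 J/K.

ΔS_gas = 31.4 J/K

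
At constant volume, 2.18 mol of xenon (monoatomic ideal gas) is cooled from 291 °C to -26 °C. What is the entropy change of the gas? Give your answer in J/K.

In kelvin: T₁ = 564.15 K, T₂ = 247.15 K. At constant volume, ΔS = nC_V ln(T₂/T₁) with C_V = 3R/2 = 12.47 J mol⁻¹ K⁻¹.
ΔS = 2.18 × 12.47 × ln(247.15/564.15) = -22.4 J/K.

ΔS = -22.4 J/K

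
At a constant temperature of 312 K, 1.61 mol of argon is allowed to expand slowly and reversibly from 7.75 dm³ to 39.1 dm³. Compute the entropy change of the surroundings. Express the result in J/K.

For an isothermal ideal gas ΔS_gas = nR ln(V₂/V₁) = 1.61 × 8.314 × ln(39.1/7.75) = 21.7 J/K.
The process is reversible, so ΔS_surr = −ΔS_gas = -21.7 J/K and ΔS_universe = 0.

ΔS_surr = -21.7 J/K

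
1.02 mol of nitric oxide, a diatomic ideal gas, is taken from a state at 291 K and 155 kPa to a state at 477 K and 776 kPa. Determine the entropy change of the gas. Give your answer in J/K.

ΔS = 1.01 J/K

ΔS = nC_p ln(T₂/T₁) − nR ln(P₂/P₁), with C_p = 7R/2 = 29.1 J mol⁻¹ K⁻¹ for a diatomic ideal gas.
ΔS = 1.02 × [29.1 × ln(477/291) − 8.314 × ln(776/155)] = 1.01 J/K.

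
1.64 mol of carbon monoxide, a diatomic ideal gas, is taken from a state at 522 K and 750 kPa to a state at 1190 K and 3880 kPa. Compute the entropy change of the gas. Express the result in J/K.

ΔS = 16.9 J/K

ΔS = nC_p ln(T₂/T₁) − nR ln(P₂/P₁), with C_p = 7R/2 = 29.1 J mol⁻¹ K⁻¹ for a diatomic ideal gas.
ΔS = 1.64 × [29.1 × ln(1190/522) − 8.314 × ln(3880/750)] = 16.9 J/K.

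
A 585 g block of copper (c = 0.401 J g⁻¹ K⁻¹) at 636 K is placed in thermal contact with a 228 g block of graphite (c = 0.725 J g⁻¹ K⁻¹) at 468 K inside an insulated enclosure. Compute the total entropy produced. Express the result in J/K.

ΔS_total = 4.47 J/K

Energy balance: T_f = (m₁c₁T₁ + m₂c₂T₂)/(m₁c₁ + m₂c₂) = 566.55 K.
ΔS₁ = m₁c₁ ln(T_f/T₁) = 234.585 × ln(566.55/636) = -27.12 J/K.
ΔS₂ = m₂c₂ ln(T_f/T₂) = 165.3 × ln(566.55/468) = 31.59 J/K.
ΔS_total = -27.12 + 31.59 = 4.47 J/K.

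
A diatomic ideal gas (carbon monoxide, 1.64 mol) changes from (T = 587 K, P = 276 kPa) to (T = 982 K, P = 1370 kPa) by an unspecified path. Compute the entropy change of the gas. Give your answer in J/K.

ΔS = nC_p ln(T₂/T₁) − nR ln(P₂/P₁), with C_p = 7R/2 = 29.1 J mol⁻¹ K⁻¹ for a diatomic ideal gas.
ΔS = 1.64 × [29.1 × ln(982/587) − 8.314 × ln(1370/276)] = 2.71 J/K.

ΔS = 2.71 J/K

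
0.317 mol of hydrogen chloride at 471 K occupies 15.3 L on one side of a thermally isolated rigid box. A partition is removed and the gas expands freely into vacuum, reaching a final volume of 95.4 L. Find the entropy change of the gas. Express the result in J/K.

ΔS_gas = 4.82 J/K

No heat is exchanged and no work is done, so the ideal-gas temperature stays constant.
Entropy is a state function; using a reversible isothermal path, ΔS_gas = nR ln(V₂/V₁) = 0.317 × 8.314 × ln(95.4/15.3) = 4.82 J/K.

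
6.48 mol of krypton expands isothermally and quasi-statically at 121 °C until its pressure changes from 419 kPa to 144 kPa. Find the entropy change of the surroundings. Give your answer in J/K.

ΔS_surr = -57.5 J/K

For an isothermal ideal gas ΔS_gas = nR ln(P₁/P₂) = 6.48 × 8.314 × ln(419/144) = 57.5 J/K.
The process is reversible, so ΔS_surr = −ΔS_gas = -57.5 J/K and ΔS_universe = 0.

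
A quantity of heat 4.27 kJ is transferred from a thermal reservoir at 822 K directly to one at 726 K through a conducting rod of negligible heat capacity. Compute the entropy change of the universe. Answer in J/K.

ΔS_total = 0.687 J/K

ΔS_hot = −Q/T_H = −4270/822 = -5.195 J/K and ΔS_cold = +Q/T_C = 4270/726 = 5.882 J/K.
ΔS_total = -5.195 + 5.882 = 0.687 J/K, positive as the second law requires.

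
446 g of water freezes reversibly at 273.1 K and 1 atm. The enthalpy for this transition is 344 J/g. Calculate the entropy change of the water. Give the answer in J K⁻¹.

ΔS = -562 J/K

Heat released by the substance: Q = −mL = −446 × 344 = −153424 J.
At constant T, ΔS = Q_rev/T = −153424 / 273.1 = -562 J/K.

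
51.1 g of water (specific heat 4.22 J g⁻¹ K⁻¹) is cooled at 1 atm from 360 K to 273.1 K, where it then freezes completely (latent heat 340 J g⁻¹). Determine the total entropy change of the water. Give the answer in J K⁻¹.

Cooling step: ΔS₁ = m c ln(T_tr/T_i) = 51.1 × 4.22 × ln(273.1/360) = -59.57 J/K.
Phase change: ΔS₂ = −mL/T_tr = −51.1 × 340 / 273.1 = -63.62 J/K.
ΔS_total = (-59.57) + (-63.62) = -123 J/K.

ΔS = -123 J/K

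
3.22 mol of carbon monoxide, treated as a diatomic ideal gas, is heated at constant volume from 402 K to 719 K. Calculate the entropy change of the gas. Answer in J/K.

ΔS = 38.9 J/K

At constant volume, ΔS = nC_V ln(T₂/T₁) with C_V = 5R/2 = 20.79 J mol⁻¹ K⁻¹.
ΔS = 3.22 × 20.79 × ln(719/402) = 38.9 J/K.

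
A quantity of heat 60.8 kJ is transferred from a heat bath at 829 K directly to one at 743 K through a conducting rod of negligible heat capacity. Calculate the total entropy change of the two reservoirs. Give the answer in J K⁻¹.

ΔS_total = 8.49 J/K

ΔS_hot = −Q/T_H = −60800/829 = -73.34 J/K and ΔS_cold = +Q/T_C = 60800/743 = 81.83 J/K.
ΔS_total = -73.34 + 81.83 = 8.49 J/K, positive as the second law requires.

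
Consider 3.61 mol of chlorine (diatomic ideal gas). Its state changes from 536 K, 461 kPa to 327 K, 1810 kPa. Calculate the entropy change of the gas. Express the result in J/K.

ΔS = nC_p ln(T₂/T₁) − nR ln(P₂/P₁), with C_p = 7R/2 = 29.1 J mol⁻¹ K⁻¹ for a diatomic ideal gas.
ΔS = 3.61 × [29.1 × ln(327/536) − 8.314 × ln(1810/461)] = -93 J/K.

ΔS = -93 J/K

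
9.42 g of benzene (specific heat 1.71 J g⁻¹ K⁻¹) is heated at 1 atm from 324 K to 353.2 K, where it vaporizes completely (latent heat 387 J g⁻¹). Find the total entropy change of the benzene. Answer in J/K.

ΔS = 11.7 J/K

Warming step: ΔS₁ = m c ln(T_tr/T_i) = 9.42 × 1.71 × ln(353.2/324) = 1.39 J/K.
Phase change: ΔS₂ = +mL/T_tr = 9.42 × 387 / 353.2 = 10.32 J/K.
ΔS_total = (1.39) + (10.32) = 11.7 J/K.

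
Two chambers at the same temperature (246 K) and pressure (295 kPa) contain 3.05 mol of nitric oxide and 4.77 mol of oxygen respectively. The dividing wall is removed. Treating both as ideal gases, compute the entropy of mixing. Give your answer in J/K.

Mole fractions: x_A = 3.05/7.82 = 0.39, x_B = 0.61.
ΔS_mix = −R(n_A ln x_A + n_B ln x_B) = −8.314 × (3.05 ln 0.39 + 4.77 ln 0.61) = 43.5 J/K.

ΔS_mix = 43.5 J/K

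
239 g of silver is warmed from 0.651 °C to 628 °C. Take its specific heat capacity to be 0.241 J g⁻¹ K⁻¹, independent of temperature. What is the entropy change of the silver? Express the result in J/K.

ΔS = 68.6 J/K

In kelvin: T₁ = 273.801 K, T₂ = 901.15 K. ΔS = ∫dQ_rev/T = m c ln(T₂/T₁) = 239 × 0.241 × ln(901.15/273.801) = 68.6 J/K.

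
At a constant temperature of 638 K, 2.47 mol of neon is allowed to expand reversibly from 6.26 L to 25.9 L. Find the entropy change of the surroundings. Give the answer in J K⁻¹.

ΔS_surr = -29.2 J/K

For an isothermal ideal gas ΔS_gas = nR ln(V₂/V₁) = 2.47 × 8.314 × ln(25.9/6.26) = 29.2 J/K.
The process is reversible, so ΔS_surr = −ΔS_gas = -29.2 J/K and ΔS_universe = 0.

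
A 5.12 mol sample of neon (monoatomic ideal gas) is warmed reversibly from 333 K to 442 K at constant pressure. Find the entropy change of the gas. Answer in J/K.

ΔS = 30.1 J/K

At constant pressure, ΔS = nC_p ln(T₂/T₁) with C_p = 5R/2 = 20.79 J mol⁻¹ K⁻¹.
ΔS = 5.12 × 20.79 × ln(442/333) = 30.1 J/K.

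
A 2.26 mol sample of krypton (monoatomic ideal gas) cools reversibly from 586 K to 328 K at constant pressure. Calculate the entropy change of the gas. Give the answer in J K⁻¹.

ΔS = -27.3 J/K

At constant pressure, ΔS = nC_p ln(T₂/T₁) with C_p = 5R/2 = 20.79 J mol⁻¹ K⁻¹.
ΔS = 2.26 × 20.79 × ln(328/586) = -27.3 J/K.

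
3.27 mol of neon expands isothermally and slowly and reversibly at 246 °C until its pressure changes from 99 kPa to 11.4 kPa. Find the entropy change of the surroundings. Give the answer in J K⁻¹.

ΔS_surr = -58.8 J/K

For an isothermal ideal gas ΔS_gas = nR ln(P₁/P₂) = 3.27 × 8.314 × ln(99/11.4) = 58.8 J/K.
The process is reversible, so ΔS_surr = −ΔS_gas = -58.8 J/K and ΔS_universe = 0.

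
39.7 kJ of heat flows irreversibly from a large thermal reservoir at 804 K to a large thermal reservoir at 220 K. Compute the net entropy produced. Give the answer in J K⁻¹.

ΔS_total = 131 J/K

ΔS_hot = −Q/T_H = −39700/804 = -49.38 J/K and ΔS_cold = +Q/T_C = 39700/220 = 180.5 J/K.
ΔS_total = -49.38 + 180.5 = 131 J/K, positive as the second law requires.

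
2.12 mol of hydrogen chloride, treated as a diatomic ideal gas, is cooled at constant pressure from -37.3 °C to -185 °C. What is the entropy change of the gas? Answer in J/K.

ΔS = -60.7 J/K

In kelvin: T₁ = 235.85 K, T₂ = 88.15 K. At constant pressure, ΔS = nC_p ln(T₂/T₁) with C_p = 7R/2 = 29.1 J mol⁻¹ K⁻¹.
ΔS = 2.12 × 29.1 × ln(88.15/235.85) = -60.7 J/K.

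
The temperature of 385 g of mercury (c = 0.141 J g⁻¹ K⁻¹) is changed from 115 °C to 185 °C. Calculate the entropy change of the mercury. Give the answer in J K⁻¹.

ΔS = 9 J/K

In kelvin: T₁ = 388.15 K, T₂ = 458.15 K. ΔS = ∫dQ_rev/T = m c ln(T₂/T₁) = 385 × 0.141 × ln(458.15/388.15) = 9 J/K.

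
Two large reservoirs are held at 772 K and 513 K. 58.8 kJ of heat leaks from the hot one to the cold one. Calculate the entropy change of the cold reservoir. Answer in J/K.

ΔS_cold = 115 J/K

The cold reservoir gains heat Q, so ΔS_cold = +Q/T_C = 58800/513 = 115 J/K.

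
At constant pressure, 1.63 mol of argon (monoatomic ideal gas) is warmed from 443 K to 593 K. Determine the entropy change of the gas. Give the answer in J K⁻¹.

At constant pressure, ΔS = nC_p ln(T₂/T₁) with C_p = 5R/2 = 20.79 J mol⁻¹ K⁻¹.
ΔS = 1.63 × 20.79 × ln(593/443) = 9.88 J/K.

ΔS = 9.88 J/K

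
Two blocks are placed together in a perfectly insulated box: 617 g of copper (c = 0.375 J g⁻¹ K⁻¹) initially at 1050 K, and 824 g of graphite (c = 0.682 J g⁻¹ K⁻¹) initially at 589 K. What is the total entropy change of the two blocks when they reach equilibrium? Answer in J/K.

Energy balance: T_f = (m₁c₁T₁ + m₂c₂T₂)/(m₁c₁ + m₂c₂) = 723.45 K.
ΔS₁ = m₁c₁ ln(T_f/T₁) = 231.375 × ln(723.45/1050) = -86.1909 J/K.
ΔS₂ = m₂c₂ ln(T_f/T₂) = 561.968 × ln(723.45/589) = 115.543 J/K.
ΔS_total = -86.1909 + 115.543 = 29.4 J/K.

ΔS_total = 29.4 J/K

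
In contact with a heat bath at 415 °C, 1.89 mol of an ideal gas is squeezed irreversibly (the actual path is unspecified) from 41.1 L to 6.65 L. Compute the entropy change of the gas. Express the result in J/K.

ΔS_gas = -28.6 J/K

Entropy is a state function, so ΔS_gas depends only on the end states.
For an isothermal ideal gas ΔS_gas = nR ln(V₂/V₁) = 1.89 × 8.314 × ln(6.65/41.1) = -28.6 J/K.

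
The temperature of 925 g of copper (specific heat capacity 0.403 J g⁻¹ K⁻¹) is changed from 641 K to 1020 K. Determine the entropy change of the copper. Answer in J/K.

ΔS = 173 J/K

ΔS = ∫dQ_rev/T = m c ln(T₂/T₁) = 925 × 0.403 × ln(1020/641) = 173 J/K.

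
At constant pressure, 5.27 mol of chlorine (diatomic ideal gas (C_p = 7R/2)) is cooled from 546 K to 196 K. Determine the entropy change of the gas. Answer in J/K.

ΔS = -157 J/K

At constant pressure, ΔS = nC_p ln(T₂/T₁) with C_p = 7R/2 = 29.1 J mol⁻¹ K⁻¹.
ΔS = 5.27 × 29.1 × ln(196/546) = -157 J/K.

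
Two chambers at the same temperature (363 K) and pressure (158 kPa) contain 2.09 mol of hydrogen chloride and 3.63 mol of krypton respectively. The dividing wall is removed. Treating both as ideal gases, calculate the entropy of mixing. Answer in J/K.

ΔS_mix = 31.2 J/K

Mole fractions: x_A = 2.09/5.72 = 0.365, x_B = 0.635.
ΔS_mix = −R(n_A ln x_A + n_B ln x_B) = −8.314 × (2.09 ln 0.365 + 3.63 ln 0.635) = 31.2 J/K.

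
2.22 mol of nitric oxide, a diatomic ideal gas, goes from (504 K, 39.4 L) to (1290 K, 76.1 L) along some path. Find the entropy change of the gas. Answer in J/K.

Entropy is a state function: ΔS = nC_V ln(T₂/T₁) + nR ln(V₂/V₁), with C_V = 5R/2 = 20.79 J mol⁻¹ K⁻¹ for a diatomic ideal gas.
ΔS = 2.22 × [20.79 × ln(1290/504) + 8.314 × ln(76.1/39.4)] = 55.5 J/K.

ΔS = 55.5 J/K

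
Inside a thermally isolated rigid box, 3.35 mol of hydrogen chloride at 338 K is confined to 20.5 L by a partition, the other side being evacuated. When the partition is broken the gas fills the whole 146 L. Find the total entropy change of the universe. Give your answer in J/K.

ΔS_universe = 54.7 J/K

No heat is exchanged and no work is done, so the ideal-gas temperature stays constant.
Entropy is a state function; using a reversible isothermal path, ΔS_gas = nR ln(V₂/V₁) = 3.35 × 8.314 × ln(146/20.5) = 54.7 J/K.
The insulated surroundings exchange no heat, so ΔS_surr = 0 and ΔS_universe = ΔS_gas.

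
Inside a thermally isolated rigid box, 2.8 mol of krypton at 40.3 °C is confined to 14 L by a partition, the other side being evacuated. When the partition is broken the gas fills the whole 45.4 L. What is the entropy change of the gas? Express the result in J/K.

No heat is exchanged and no work is done, so the ideal-gas temperature stays constant.
Entropy is a state function; using a reversible isothermal path, ΔS_gas = nR ln(V₂/V₁) = 2.8 × 8.314 × ln(45.4/14) = 27.4 J/K.

ΔS_gas = 27.4 J/K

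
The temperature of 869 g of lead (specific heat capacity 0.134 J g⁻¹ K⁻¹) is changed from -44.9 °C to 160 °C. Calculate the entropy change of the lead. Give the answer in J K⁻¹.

ΔS = 74.6 J/K

In kelvin: T₁ = 228.25 K, T₂ = 433.15 K. ΔS = ∫dQ_rev/T = m c ln(T₂/T₁) = 869 × 0.134 × ln(433.15/228.25) = 74.6 J/K.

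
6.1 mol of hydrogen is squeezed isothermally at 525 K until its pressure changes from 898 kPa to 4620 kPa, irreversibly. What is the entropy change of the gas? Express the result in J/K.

ΔS_gas = -83.1 J/K

Entropy is a state function, so ΔS_gas depends only on the end states.
For an isothermal ideal gas ΔS_gas = nR ln(P₁/P₂) = 6.1 × 8.314 × ln(898/4620) = -83.1 J/K.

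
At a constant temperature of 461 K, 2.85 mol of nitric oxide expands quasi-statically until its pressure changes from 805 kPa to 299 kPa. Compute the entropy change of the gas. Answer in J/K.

ΔS_gas = 23.5 J/K

For an isothermal ideal gas ΔS_gas = nR ln(P₁/P₂) = 2.85 × 8.314 × ln(805/299) = 23.5 J/K.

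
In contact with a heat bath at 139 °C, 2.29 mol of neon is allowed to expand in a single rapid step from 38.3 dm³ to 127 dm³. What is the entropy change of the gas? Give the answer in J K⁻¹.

ΔS_gas = 22.8 J/K

Entropy is a state function, so ΔS_gas depends only on the end states.
For an isothermal ideal gas ΔS_gas = nR ln(V₂/V₁) = 2.29 × 8.314 × ln(127/38.3) = 22.8 J/K.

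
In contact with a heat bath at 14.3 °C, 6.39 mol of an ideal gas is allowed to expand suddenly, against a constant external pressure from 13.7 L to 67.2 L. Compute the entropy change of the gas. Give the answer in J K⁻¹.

Entropy is a state function, so ΔS_gas depends only on the end states.
For an isothermal ideal gas ΔS_gas = nR ln(V₂/V₁) = 6.39 × 8.314 × ln(67.2/13.7) = 84.5 J/K.

ΔS_gas = 84.5 J/K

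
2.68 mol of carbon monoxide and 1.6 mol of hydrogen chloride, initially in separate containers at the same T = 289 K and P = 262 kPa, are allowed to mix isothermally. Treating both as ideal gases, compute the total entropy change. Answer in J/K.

Mole fractions: x_A = 2.68/4.28 = 0.626, x_B = 0.374.
ΔS_mix = −R(n_A ln x_A + n_B ln x_B) = −8.314 × (2.68 ln 0.626 + 1.6 ln 0.374) = 23.5 J/K.

ΔS_mix = 23.5 J/K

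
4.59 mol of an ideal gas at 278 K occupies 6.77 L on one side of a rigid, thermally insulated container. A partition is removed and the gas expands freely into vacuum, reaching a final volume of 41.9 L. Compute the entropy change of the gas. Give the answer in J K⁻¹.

ΔS_gas = 69.6 J/K

For an ideal gas in free expansion Q = 0 and W = 0, so T is unchanged.
Entropy is a state function; using a reversible isothermal path, ΔS_gas = nR ln(V₂/V₁) = 4.59 × 8.314 × ln(41.9/6.77) = 69.6 J/K.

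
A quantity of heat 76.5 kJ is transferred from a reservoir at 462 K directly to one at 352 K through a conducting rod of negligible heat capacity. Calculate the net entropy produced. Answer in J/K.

ΔS_hot = −Q/T_H = −76500/462 = -165.6 J/K and ΔS_cold = +Q/T_C = 76500/352 = 217.3 J/K.
ΔS_total = -165.6 + 217.3 = 51.7 J/K, positive as the second law requires.

ΔS_total = 51.7 J/K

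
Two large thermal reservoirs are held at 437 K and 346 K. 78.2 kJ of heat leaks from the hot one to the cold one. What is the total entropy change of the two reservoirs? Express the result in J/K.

ΔS_hot = −Q/T_H = −78200/437 = -178.9 J/K and ΔS_cold = +Q/T_C = 78200/346 = 226 J/K.
ΔS_total = -178.9 + 226 = 47.1 J/K, positive as the second law requires.

ΔS_total = 47.1 J/K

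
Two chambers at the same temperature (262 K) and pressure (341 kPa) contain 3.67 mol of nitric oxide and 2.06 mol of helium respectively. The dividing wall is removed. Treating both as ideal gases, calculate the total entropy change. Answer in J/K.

Mole fractions: x_A = 3.67/5.73 = 0.64, x_B = 0.36.
ΔS_mix = −R(n_A ln x_A + n_B ln x_B) = −8.314 × (3.67 ln 0.64 + 2.06 ln 0.36) = 31.1 J/K.

ΔS_mix = 31.1 J/K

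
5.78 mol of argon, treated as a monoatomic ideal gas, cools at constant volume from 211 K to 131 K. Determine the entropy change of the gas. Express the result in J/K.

At constant volume, ΔS = nC_V ln(T₂/T₁) with C_V = 3R/2 = 12.47 J mol⁻¹ K⁻¹.
ΔS = 5.78 × 12.47 × ln(131/211) = -34.4 J/K.

ΔS = -34.4 J/K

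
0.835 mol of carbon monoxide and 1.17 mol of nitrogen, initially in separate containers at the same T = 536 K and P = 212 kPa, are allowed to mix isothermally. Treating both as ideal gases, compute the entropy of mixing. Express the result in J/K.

Mole fractions: x_A = 0.835/2 = 0.416, x_B = 0.584.
ΔS_mix = −R(n_A ln x_A + n_B ln x_B) = −8.314 × (0.835 ln 0.416 + 1.17 ln 0.584) = 11.3 J/K.

ΔS_mix = 11.3 J/K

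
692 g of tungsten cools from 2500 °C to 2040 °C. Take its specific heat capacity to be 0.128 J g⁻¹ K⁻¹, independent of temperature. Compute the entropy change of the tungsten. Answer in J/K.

ΔS = -16.1 J/K

In kelvin: T₁ = 2773.15 K, T₂ = 2313.15 K. ΔS = ∫dQ_rev/T = m c ln(T₂/T₁) = 692 × 0.128 × ln(2313.15/2773.15) = -16.1 J/K.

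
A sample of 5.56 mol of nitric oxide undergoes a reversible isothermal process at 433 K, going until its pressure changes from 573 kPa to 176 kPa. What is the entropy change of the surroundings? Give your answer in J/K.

For an isothermal ideal gas ΔS_gas = nR ln(P₁/P₂) = 5.56 × 8.314 × ln(573/176) = 54.6 J/K.
The process is reversible, so ΔS_surr = −ΔS_gas = -54.6 J/K and ΔS_universe = 0.

ΔS_surr = -54.6 J/K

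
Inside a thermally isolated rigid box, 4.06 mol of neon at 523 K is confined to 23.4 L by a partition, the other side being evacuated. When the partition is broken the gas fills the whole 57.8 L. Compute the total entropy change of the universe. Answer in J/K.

ΔS_universe = 30.5 J/K

No heat is exchanged and no work is done, so the ideal-gas temperature stays constant.
Entropy is a state function; using a reversible isothermal path, ΔS_gas = nR ln(V₂/V₁) = 4.06 × 8.314 × ln(57.8/23.4) = 30.5 J/K.
The insulated surroundings exchange no heat, so ΔS_surr = 0 and ΔS_universe = ΔS_gas.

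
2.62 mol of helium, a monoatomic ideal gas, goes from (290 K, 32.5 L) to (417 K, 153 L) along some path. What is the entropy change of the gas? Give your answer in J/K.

Entropy is a state function: ΔS = nC_V ln(T₂/T₁) + nR ln(V₂/V₁), with C_V = 3R/2 = 12.47 J mol⁻¹ K⁻¹ for a monoatomic ideal gas.
ΔS = 2.62 × [12.47 × ln(417/290) + 8.314 × ln(153/32.5)] = 45.6 J/K.

ΔS = 45.6 J/K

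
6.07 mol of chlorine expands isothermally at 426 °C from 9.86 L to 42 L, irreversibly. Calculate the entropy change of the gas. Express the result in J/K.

Entropy is a state function, so ΔS_gas depends only on the end states.
For an isothermal ideal gas ΔS_gas = nR ln(V₂/V₁) = 6.07 × 8.314 × ln(42/9.86) = 73.1 J/K.

ΔS_gas = 73.1 J/K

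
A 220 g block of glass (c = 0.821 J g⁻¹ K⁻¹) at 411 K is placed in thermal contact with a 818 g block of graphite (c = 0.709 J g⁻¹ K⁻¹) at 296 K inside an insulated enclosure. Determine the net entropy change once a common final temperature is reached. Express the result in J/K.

ΔS_total = 7.84 J/K

Energy balance: T_f = (m₁c₁T₁ + m₂c₂T₂)/(m₁c₁ + m₂c₂) = 323.31 K.
ΔS₁ = m₁c₁ ln(T_f/T₁) = 180.62 × ln(323.31/411) = -43.346 J/K.
ΔS₂ = m₂c₂ ln(T_f/T₂) = 579.962 × ln(323.31/296) = 51.182 J/K.
ΔS_total = -43.346 + 51.182 = 7.84 J/K.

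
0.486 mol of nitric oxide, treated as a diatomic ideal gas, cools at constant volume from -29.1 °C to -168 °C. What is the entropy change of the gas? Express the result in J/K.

ΔS = -8.51 J/K

In kelvin: T₁ = 244.05 K, T₂ = 105.15 K. At constant volume, ΔS = nC_V ln(T₂/T₁) with C_V = 5R/2 = 20.79 J mol⁻¹ K⁻¹.
ΔS = 0.486 × 20.79 × ln(105.15/244.05) = -8.51 J/K.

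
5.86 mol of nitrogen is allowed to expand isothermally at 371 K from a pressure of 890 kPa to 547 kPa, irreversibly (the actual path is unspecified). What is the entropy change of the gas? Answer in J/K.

Entropy is a state function, so ΔS_gas depends only on the end states.
For an isothermal ideal gas ΔS_gas = nR ln(P₁/P₂) = 5.86 × 8.314 × ln(890/547) = 23.7 J/K.

ΔS_gas = 23.7 J/K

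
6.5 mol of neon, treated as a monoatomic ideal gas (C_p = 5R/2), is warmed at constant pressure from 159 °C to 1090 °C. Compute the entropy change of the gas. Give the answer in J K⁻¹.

In kelvin: T₁ = 432.15 K, T₂ = 1363.15 K. At constant pressure, ΔS = nC_p ln(T₂/T₁) with C_p = 5R/2 = 20.79 J mol⁻¹ K⁻¹.
ΔS = 6.5 × 20.79 × ln(1363.15/432.15) = 155 J/K.

ΔS = 155 J/K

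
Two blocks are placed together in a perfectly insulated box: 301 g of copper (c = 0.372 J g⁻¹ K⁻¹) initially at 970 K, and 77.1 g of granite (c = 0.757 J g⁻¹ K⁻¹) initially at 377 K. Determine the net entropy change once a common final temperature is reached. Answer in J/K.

Energy balance: T_f = (m₁c₁T₁ + m₂c₂T₂)/(m₁c₁ + m₂c₂) = 766.81 K.
ΔS₁ = m₁c₁ ln(T_f/T₁) = 111.972 × ln(766.81/970) = -26.32 J/K.
ΔS₂ = m₂c₂ ln(T_f/T₂) = 58.3647 × ln(766.81/377) = 41.44 J/K.
ΔS_total = -26.32 + 41.44 = 15.1 J/K.

ΔS_total = 15.1 J/K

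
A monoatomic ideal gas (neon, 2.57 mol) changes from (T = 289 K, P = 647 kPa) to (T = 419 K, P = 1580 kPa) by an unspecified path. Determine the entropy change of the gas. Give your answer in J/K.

ΔS = 0.764 J/K

ΔS = nC_p ln(T₂/T₁) − nR ln(P₂/P₁), with C_p = 5R/2 = 20.79 J mol⁻¹ K⁻¹ for a monoatomic ideal gas.
ΔS = 2.57 × [20.79 × ln(419/289) − 8.314 × ln(1580/647)] = 0.764 J/K.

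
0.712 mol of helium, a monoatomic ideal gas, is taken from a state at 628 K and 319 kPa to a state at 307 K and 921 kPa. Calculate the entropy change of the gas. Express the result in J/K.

ΔS = nC_p ln(T₂/T₁) − nR ln(P₂/P₁), with C_p = 5R/2 = 20.79 J mol⁻¹ K⁻¹ for a monoatomic ideal gas.
ΔS = 0.712 × [20.79 × ln(307/628) − 8.314 × ln(921/319)] = -16.9 J/K.

ΔS = -16.9 J/K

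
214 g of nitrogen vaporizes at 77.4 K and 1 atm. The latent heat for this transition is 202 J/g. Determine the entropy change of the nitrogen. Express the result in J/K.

Heat absorbed by the substance: Q = mL = 214 × 202 = 43228 J.
At constant T, ΔS = Q_rev/T = 43228 / 77.4 = 559 J/K.

ΔS = 559 J/K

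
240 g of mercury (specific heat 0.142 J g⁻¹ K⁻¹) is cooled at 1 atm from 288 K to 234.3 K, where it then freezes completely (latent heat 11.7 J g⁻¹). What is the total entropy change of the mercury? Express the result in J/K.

Cooling step: ΔS₁ = m c ln(T_tr/T_i) = 240 × 0.142 × ln(234.3/288) = -7.033 J/K.
Phase change: ΔS₂ = −mL/T_tr = −240 × 11.7 / 234.3 = -11.98 J/K.
ΔS_total = (-7.033) + (-11.98) = -19 J/K.

ΔS = -19 J/K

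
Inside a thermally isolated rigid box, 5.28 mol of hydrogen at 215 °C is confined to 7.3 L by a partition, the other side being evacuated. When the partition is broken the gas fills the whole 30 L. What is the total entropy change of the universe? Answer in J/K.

For an ideal gas in free expansion Q = 0 and W = 0, so T is unchanged.
Entropy is a state function; using a reversible isothermal path, ΔS_gas = nR ln(V₂/V₁) = 5.28 × 8.314 × ln(30/7.3) = 62 J/K.
The insulated surroundings exchange no heat, so ΔS_surr = 0 and ΔS_universe = ΔS_gas.

ΔS_universe = 62 J/K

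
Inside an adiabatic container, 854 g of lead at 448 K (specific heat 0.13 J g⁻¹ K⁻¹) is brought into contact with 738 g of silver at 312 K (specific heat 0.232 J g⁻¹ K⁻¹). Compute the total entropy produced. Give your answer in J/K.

ΔS_total = 4.5 J/K

Energy balance: T_f = (m₁c₁T₁ + m₂c₂T₂)/(m₁c₁ + m₂c₂) = 365.5 K.
ΔS₁ = m₁c₁ ln(T_f/T₁) = 111.02 × ln(365.5/448) = -22.6 J/K.
ΔS₂ = m₂c₂ ln(T_f/T₂) = 171.216 × ln(365.5/312) = 27.1 J/K.
ΔS_total = -22.6 + 27.1 = 4.5 J/K.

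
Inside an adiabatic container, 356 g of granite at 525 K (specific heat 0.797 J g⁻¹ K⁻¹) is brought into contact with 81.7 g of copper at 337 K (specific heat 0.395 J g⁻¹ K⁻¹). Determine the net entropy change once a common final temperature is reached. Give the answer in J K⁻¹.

Energy balance: T_f = (m₁c₁T₁ + m₂c₂T₂)/(m₁c₁ + m₂c₂) = 505.8 K.
ΔS₁ = m₁c₁ ln(T_f/T₁) = 283.732 × ln(505.8/525) = -10.57 J/K.
ΔS₂ = m₂c₂ ln(T_f/T₂) = 32.2715 × ln(505.8/337) = 13.1 J/K.
ΔS_total = -10.57 + 13.1 = 2.53 J/K.

ΔS_total = 2.53 J/K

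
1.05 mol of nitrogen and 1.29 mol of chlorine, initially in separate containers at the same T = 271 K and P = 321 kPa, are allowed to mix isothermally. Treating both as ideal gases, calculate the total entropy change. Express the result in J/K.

Mole fractions: x_A = 1.05/2.34 = 0.449, x_B = 0.551.
ΔS_mix = −R(n_A ln x_A + n_B ln x_B) = −8.314 × (1.05 ln 0.449 + 1.29 ln 0.551) = 13.4 J/K.

ΔS_mix = 13.4 J/K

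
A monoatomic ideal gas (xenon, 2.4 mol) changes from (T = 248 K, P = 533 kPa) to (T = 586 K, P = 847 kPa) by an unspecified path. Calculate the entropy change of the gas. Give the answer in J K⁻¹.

ΔS = nC_p ln(T₂/T₁) − nR ln(P₂/P₁), with C_p = 5R/2 = 20.79 J mol⁻¹ K⁻¹ for a monoatomic ideal gas.
ΔS = 2.4 × [20.79 × ln(586/248) − 8.314 × ln(847/533)] = 33.7 J/K.

ΔS = 33.7 J/K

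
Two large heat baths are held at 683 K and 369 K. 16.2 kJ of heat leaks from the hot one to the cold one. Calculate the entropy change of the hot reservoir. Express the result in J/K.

ΔS_hot = -23.7 J/K

The hot reservoir loses heat Q, so ΔS_hot = −Q/T_H = −16200/683 = -23.7 J/K.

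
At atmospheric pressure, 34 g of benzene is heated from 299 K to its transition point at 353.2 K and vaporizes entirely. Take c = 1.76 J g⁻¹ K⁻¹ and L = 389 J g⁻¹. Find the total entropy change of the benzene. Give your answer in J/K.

ΔS = 47.4 J/K

Warming step: ΔS₁ = m c ln(T_tr/T_i) = 34 × 1.76 × ln(353.2/299) = 9.969 J/K.
Phase change: ΔS₂ = +mL/T_tr = 34 × 389 / 353.2 = 37.45 J/K.
ΔS_total = (9.969) + (37.45) = 47.4 J/K.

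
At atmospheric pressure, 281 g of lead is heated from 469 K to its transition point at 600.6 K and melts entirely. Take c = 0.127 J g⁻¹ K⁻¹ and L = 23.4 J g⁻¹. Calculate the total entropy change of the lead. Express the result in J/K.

ΔS = 19.8 J/K

Warming step: ΔS₁ = m c ln(T_tr/T_i) = 281 × 0.127 × ln(600.6/469) = 8.826 J/K.
Phase change: ΔS₂ = +mL/T_tr = 281 × 23.4 / 600.6 = 10.95 J/K.
ΔS_total = (8.826) + (10.95) = 19.8 J/K.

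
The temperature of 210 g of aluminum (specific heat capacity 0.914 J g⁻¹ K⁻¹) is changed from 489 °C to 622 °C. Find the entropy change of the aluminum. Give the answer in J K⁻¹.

In kelvin: T₁ = 762.15 K, T₂ = 895.15 K. ΔS = ∫dQ_rev/T = m c ln(T₂/T₁) = 210 × 0.914 × ln(895.15/762.15) = 30.9 J/K.

ΔS = 30.9 J/K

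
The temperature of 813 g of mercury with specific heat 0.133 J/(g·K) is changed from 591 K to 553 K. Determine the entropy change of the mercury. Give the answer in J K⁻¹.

ΔS = -7.19 J/K

ΔS = ∫dQ_rev/T = m c ln(T₂/T₁) = 813 × 0.133 × ln(553/591) = -7.19 J/K.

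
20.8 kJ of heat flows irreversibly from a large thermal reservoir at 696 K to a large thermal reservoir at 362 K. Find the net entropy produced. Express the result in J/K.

ΔS_total = 27.6 J/K

ΔS_hot = −Q/T_H = −20800/696 = -29.89 J/K and ΔS_cold = +Q/T_C = 20800/362 = 57.46 J/K.
ΔS_total = -29.89 + 57.46 = 27.6 J/K, positive as the second law requires.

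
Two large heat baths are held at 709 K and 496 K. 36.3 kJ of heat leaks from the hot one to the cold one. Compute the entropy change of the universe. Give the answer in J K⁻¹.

ΔS_hot = −Q/T_H = −36300/709 = -51.2 J/K and ΔS_cold = +Q/T_C = 36300/496 = 73.19 J/K.
ΔS_total = -51.2 + 73.19 = 22 J/K, positive as the second law requires.

ΔS_total = 22 J/K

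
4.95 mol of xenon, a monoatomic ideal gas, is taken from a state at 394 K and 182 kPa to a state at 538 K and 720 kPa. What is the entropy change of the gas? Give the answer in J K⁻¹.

ΔS = -24.5 J/K

ΔS = nC_p ln(T₂/T₁) − nR ln(P₂/P₁), with C_p = 5R/2 = 20.79 J mol⁻¹ K⁻¹ for a monoatomic ideal gas.
ΔS = 4.95 × [20.79 × ln(538/394) − 8.314 × ln(720/182)] = -24.5 J/K.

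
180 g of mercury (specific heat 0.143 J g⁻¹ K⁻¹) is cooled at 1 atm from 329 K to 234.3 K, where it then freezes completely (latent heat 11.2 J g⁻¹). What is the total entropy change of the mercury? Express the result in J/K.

ΔS = -17.3 J/K

Cooling step: ΔS₁ = m c ln(T_tr/T_i) = 180 × 0.143 × ln(234.3/329) = -8.738 J/K.
Phase change: ΔS₂ = −mL/T_tr = −180 × 11.2 / 234.3 = -8.604 J/K.
ΔS_total = (-8.738) + (-8.604) = -17.3 J/K.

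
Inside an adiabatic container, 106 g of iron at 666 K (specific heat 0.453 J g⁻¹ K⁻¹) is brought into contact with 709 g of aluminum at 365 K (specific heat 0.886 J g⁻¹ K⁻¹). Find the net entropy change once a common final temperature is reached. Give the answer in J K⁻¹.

ΔS_total = 9.6 J/K

Energy balance: T_f = (m₁c₁T₁ + m₂c₂T₂)/(m₁c₁ + m₂c₂) = 386.37 K.
ΔS₁ = m₁c₁ ln(T_f/T₁) = 48.018 × ln(386.37/666) = -26.1449 J/K.
ΔS₂ = m₂c₂ ln(T_f/T₂) = 628.174 × ln(386.37/365) = 35.7496 J/K.
ΔS_total = -26.1449 + 35.7496 = 9.6 J/K.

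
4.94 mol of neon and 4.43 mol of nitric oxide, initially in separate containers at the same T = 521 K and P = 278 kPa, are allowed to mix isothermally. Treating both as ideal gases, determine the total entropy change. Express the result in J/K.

ΔS_mix = 53.9 J/K

Mole fractions: x_A = 4.94/9.37 = 0.527, x_B = 0.473.
ΔS_mix = −R(n_A ln x_A + n_B ln x_B) = −8.314 × (4.94 ln 0.527 + 4.43 ln 0.473) = 53.9 J/K.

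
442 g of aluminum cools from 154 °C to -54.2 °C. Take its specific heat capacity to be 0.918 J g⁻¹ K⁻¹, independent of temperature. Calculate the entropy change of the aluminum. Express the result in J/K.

ΔS = -271 J/K

In kelvin: T₁ = 427.15 K, T₂ = 218.95 K. ΔS = ∫dQ_rev/T = m c ln(T₂/T₁) = 442 × 0.918 × ln(218.95/427.15) = -271 J/K.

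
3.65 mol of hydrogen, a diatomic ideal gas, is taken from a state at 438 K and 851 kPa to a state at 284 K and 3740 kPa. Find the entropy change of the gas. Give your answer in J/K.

ΔS = nC_p ln(T₂/T₁) − nR ln(P₂/P₁), with C_p = 7R/2 = 29.1 J mol⁻¹ K⁻¹ for a diatomic ideal gas.
ΔS = 3.65 × [29.1 × ln(284/438) − 8.314 × ln(3740/851)] = -90.9 J/K.

ΔS = -90.9 J/K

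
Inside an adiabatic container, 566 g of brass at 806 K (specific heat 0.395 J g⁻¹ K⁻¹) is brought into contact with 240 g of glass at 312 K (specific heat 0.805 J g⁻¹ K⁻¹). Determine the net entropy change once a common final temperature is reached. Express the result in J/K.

ΔS_total = 44.1 J/K

Energy balance: T_f = (m₁c₁T₁ + m₂c₂T₂)/(m₁c₁ + m₂c₂) = 577 K.
ΔS₁ = m₁c₁ ln(T_f/T₁) = 223.57 × ln(577/806) = -74.73 J/K.
ΔS₂ = m₂c₂ ln(T_f/T₂) = 193.2 × ln(577/312) = 118.8 J/K.
ΔS_total = -74.73 + 118.8 = 44.1 J/K.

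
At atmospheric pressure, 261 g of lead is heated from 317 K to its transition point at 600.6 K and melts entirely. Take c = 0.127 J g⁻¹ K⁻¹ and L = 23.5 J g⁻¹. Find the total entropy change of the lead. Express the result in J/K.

ΔS = 31.4 J/K

Warming step: ΔS₁ = m c ln(T_tr/T_i) = 261 × 0.127 × ln(600.6/317) = 21.18 J/K.
Phase change: ΔS₂ = +mL/T_tr = 261 × 23.5 / 600.6 = 10.21 J/K.
ΔS_total = (21.18) + (10.21) = 31.4 J/K.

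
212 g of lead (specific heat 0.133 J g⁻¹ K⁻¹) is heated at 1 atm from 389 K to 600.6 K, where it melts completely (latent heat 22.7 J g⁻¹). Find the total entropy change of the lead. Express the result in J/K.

Warming step: ΔS₁ = m c ln(T_tr/T_i) = 212 × 0.133 × ln(600.6/389) = 12.25 J/K.
Phase change: ΔS₂ = +mL/T_tr = 212 × 22.7 / 600.6 = 8.013 J/K.
ΔS_total = (12.25) + (8.013) = 20.3 J/K.

ΔS = 20.3 J/K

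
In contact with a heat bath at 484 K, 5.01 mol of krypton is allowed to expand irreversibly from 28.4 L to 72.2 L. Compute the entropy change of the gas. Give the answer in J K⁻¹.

ΔS_gas = 38.9 J/K

Entropy is a state function, so ΔS_gas depends only on the end states.
For an isothermal ideal gas ΔS_gas = nR ln(V₂/V₁) = 5.01 × 8.314 × ln(72.2/28.4) = 38.9 J/K.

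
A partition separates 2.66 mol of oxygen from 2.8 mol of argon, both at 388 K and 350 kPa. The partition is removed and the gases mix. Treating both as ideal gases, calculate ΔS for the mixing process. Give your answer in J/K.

ΔS_mix = 31.5 J/K

Mole fractions: x_A = 2.66/5.46 = 0.487, x_B = 0.513.
ΔS_mix = −R(n_A ln x_A + n_B ln x_B) = −8.314 × (2.66 ln 0.487 + 2.8 ln 0.513) = 31.5 J/K.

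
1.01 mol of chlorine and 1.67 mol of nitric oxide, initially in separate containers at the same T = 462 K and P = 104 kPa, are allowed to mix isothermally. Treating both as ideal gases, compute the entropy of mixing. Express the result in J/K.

ΔS_mix = 14.8 J/K

Mole fractions: x_A = 1.01/2.68 = 0.377, x_B = 0.623.
ΔS_mix = −R(n_A ln x_A + n_B ln x_B) = −8.314 × (1.01 ln 0.377 + 1.67 ln 0.623) = 14.8 J/K.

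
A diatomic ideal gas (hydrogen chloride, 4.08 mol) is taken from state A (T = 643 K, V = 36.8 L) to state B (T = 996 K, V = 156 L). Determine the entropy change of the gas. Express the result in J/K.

Entropy is a state function: ΔS = nC_V ln(T₂/T₁) + nR ln(V₂/V₁), with C_V = 5R/2 = 20.79 J mol⁻¹ K⁻¹ for a diatomic ideal gas.
ΔS = 4.08 × [20.79 × ln(996/643) + 8.314 × ln(156/36.8)] = 86.1 J/K.

ΔS = 86.1 J/K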